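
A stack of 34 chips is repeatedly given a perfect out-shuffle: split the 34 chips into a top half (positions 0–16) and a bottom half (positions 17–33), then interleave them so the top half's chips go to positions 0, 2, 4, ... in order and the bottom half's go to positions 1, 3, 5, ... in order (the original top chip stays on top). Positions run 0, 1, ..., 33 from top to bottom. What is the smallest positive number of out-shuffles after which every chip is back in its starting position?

The out-shuffle permutes the 34 positions with cycle lengths [1, 1, 2, 10, 10, 10].
Every chip is home exactly when every cycle has completed a whole number of laps, i.e. after lcm(1, 2, 10) = 10 out-shuffles.

10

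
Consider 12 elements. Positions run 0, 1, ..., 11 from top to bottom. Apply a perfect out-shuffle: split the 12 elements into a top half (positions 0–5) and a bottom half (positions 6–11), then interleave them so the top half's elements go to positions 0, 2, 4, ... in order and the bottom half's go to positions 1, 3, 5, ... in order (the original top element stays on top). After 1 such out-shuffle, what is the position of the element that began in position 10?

Track the element's position through each out-shuffle:
10 → 9

9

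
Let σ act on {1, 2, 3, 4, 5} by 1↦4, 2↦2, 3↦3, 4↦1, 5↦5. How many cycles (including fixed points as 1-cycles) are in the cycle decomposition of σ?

4

Cycle decomposition: (1 4) (2) (3) (5).
4 cycles.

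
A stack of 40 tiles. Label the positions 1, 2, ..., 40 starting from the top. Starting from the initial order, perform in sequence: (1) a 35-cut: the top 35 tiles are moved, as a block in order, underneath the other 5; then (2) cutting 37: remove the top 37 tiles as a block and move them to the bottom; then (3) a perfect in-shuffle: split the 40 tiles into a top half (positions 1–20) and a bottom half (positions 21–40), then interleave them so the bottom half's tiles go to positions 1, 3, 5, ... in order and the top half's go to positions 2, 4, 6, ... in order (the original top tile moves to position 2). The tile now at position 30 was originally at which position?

Undo the operations in reverse order, starting from position 30:
  undo op 3 (in-shuffle, from top half): 30 ← 15
  undo op 2 (cut 37): 15 ← 12
  undo op 1 (cut 35): 12 ← 7
So the tile at position 30 came from original position 7.

7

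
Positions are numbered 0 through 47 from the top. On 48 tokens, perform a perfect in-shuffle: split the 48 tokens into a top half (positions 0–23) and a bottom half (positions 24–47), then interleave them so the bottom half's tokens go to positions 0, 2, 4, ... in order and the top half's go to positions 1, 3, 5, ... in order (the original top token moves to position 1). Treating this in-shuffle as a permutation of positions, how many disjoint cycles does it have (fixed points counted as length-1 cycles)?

Trace each unvisited position around until it returns:
(0 1 3 7 15 31 ... len 21) (2 5 11 23 47 46 ... len 21) (6 13 27) (20 41 34)
4 cycles in total.

4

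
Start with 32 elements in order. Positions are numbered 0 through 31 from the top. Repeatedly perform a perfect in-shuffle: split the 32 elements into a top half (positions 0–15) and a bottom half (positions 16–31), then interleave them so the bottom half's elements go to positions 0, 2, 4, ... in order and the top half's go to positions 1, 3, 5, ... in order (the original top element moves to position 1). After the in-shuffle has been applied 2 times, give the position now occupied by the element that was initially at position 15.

30

Track the element's position through each in-shuffle:
15 → 31 → 30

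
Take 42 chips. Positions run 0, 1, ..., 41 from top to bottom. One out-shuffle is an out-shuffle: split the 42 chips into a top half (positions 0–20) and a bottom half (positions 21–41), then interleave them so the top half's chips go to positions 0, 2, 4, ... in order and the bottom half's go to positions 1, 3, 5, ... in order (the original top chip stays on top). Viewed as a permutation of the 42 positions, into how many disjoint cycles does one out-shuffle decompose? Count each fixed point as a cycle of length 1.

4

Trace each unvisited position around until it returns:
(0) (1 2 4 8 16 32 ... len 20) (3 6 12 24 7 14 ... len 20) (41)
4 cycles in total.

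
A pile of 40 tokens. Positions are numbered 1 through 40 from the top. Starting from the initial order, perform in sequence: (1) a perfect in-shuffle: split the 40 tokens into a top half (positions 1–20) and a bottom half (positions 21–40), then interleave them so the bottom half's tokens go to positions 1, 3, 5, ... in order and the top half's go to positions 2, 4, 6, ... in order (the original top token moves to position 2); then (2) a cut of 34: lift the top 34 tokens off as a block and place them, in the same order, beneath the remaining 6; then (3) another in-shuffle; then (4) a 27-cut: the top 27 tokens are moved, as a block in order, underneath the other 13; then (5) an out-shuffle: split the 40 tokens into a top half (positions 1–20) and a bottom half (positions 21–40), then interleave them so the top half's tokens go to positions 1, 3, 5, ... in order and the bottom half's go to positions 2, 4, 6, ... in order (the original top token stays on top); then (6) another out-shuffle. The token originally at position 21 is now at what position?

27

Track the token from position 21 forward through each operation:
  after op 1 (in-shuffle): 21 → 1
  after op 2 (cut 34): 1 → 7
  after op 3 (in-shuffle): 7 → 14
  after op 4 (cut 27): 14 → 27
  after op 5 (out-shuffle): 27 → 14
  after op 6 (out-shuffle): 14 → 27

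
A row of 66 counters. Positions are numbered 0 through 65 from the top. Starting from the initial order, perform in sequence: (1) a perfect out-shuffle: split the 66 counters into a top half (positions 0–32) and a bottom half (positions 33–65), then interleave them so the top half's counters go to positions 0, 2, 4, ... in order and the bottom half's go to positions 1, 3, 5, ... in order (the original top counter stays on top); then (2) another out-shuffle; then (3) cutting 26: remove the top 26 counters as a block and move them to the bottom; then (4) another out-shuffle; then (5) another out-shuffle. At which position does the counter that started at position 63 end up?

59

Track the counter from position 63 forward through each operation:
  after op 1 (out-shuffle): 63 → 61
  after op 2 (out-shuffle): 61 → 57
  after op 3 (cut 26): 57 → 31
  after op 4 (out-shuffle): 31 → 62
  after op 5 (out-shuffle): 62 → 59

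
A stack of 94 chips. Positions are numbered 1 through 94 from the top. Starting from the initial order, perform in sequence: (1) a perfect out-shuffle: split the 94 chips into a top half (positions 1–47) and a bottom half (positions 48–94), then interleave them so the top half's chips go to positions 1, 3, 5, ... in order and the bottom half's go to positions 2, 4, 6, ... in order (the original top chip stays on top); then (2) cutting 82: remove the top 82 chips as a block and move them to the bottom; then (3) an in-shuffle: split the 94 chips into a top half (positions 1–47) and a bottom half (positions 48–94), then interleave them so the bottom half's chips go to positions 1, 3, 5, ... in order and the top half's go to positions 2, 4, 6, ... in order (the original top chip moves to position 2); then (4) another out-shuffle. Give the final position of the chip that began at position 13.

Track the chip from position 13 forward through each operation:
  after op 1 (out-shuffle): 13 → 25
  after op 2 (cut 82): 25 → 37
  after op 3 (in-shuffle): 37 → 74
  after op 4 (out-shuffle): 74 → 54

54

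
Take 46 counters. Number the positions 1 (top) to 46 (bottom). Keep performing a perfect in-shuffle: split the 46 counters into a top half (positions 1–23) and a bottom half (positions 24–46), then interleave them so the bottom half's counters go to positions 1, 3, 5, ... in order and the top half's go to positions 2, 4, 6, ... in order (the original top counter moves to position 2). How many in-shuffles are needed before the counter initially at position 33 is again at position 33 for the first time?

Follow position 33 under repeated in-shuffles:
33 → 19 → 38 → 29 → 11 → 22 → 44 → 41 → ... → 33 (length 23)
It first returns after 23 in-shuffles.

23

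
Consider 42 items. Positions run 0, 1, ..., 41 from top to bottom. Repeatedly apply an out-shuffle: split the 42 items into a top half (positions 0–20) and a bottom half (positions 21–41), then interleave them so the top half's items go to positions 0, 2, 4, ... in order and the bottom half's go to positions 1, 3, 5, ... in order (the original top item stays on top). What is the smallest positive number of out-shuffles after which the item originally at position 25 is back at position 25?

Follow position 25 under repeated out-shuffles:
25 → 9 → 18 → 36 → 31 → 21 → 1 → 2 → 4 → 8 → 16 → 32 → 23 → 5 → 10 → 20 → 40 → 39 → 37 → 33 → 25
It first returns after 20 out-shuffles.

20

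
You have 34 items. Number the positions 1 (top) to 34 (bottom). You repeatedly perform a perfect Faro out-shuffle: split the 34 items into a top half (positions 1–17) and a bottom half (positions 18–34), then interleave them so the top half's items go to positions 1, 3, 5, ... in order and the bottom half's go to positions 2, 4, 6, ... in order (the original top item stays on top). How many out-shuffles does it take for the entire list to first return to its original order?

10

The out-shuffle permutes the 34 positions with cycle lengths [1, 1, 2, 10, 10, 10].
Every item is home exactly when every cycle has completed a whole number of laps, i.e. after lcm(1, 2, 10) = 10 out-shuffles.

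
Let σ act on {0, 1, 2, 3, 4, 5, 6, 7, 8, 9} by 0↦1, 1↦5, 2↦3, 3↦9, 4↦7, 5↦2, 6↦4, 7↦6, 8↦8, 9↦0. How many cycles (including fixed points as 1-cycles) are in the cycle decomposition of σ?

Cycle decomposition: (0 1 5 2 3 9) (4 7 6) (8).
3 cycles.

3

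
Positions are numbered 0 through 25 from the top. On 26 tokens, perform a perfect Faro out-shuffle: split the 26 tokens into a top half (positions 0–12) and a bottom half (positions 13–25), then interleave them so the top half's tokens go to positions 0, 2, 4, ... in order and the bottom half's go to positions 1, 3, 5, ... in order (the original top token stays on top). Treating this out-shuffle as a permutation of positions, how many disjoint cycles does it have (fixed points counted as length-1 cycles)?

Trace each unvisited position around until it returns:
(0) (1 2 4 8 16 7 ... len 20) (5 10 20 15) (25)
4 cycles in total.

4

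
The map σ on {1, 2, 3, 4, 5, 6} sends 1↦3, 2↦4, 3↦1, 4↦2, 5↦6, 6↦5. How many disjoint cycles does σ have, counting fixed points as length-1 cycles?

Cycle decomposition: (1 3) (2 4) (5 6).
3 cycles.

3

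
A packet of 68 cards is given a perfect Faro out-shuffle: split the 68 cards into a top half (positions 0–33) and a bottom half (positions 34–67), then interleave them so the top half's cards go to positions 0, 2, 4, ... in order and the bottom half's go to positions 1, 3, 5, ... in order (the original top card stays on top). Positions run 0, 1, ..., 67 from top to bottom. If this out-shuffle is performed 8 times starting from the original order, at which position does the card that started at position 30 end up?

Track the card's position through each out-shuffle:
30 → 60 → 53 → 39 → 11 → 22 → 44 → 21 → 42

42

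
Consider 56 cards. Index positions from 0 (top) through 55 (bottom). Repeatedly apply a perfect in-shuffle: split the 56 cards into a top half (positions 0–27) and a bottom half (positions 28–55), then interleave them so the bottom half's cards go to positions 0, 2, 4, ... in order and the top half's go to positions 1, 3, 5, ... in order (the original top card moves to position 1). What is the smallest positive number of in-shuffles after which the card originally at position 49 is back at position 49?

18

Follow position 49 under repeated in-shuffles:
49 → 42 → 28 → 0 → 1 → 3 → 7 → 15 → 31 → 6 → 13 → 27 → 55 → 54 → 52 → 48 → 40 → 24 → 49
It first returns after 18 in-shuffles.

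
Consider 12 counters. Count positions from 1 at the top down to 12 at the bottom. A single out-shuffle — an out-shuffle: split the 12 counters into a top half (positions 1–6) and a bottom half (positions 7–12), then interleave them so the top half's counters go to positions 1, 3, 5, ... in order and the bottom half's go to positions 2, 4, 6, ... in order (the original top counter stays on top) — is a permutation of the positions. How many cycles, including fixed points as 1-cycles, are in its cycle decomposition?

Trace each unvisited position around until it returns:
(1) (2 3 5 9 6 11 10 8 4 7) (12)
3 cycles in total.

3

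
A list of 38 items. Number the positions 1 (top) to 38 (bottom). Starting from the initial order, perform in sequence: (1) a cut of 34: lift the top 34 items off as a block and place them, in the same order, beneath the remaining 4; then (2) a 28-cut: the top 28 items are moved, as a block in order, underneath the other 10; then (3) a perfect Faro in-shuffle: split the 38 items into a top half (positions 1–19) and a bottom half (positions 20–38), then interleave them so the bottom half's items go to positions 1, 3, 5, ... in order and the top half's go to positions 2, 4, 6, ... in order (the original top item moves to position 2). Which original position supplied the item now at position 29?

Undo the operations in reverse order, starting from position 29:
  undo op 3 (in-shuffle, from bottom half): 29 ← 34
  undo op 2 (cut 28): 34 ← 24
  undo op 1 (cut 34): 24 ← 20
So the item at position 29 came from original position 20.

20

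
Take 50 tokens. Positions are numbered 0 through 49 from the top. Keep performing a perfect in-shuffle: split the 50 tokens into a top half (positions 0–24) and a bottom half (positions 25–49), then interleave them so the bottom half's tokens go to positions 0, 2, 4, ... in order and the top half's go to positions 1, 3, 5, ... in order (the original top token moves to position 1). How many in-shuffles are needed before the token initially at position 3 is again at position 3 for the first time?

8

Follow position 3 under repeated in-shuffles:
3 → 7 → 15 → 31 → 12 → 25 → 0 → 1 → 3
It first returns after 8 in-shuffles.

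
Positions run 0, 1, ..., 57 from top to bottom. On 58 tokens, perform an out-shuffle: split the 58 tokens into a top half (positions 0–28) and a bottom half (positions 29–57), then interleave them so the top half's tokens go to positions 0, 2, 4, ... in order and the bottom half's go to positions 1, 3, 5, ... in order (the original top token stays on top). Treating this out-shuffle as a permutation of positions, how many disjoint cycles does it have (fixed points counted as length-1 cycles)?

Trace each unvisited position around until it returns:
(0) (1 2 4 8 16 32 ... len 18) (3 6 12 24 48 39 ... len 18) (5 10 20 40 23 46 ... len 18) (19 38) (57)
6 cycles in total.

6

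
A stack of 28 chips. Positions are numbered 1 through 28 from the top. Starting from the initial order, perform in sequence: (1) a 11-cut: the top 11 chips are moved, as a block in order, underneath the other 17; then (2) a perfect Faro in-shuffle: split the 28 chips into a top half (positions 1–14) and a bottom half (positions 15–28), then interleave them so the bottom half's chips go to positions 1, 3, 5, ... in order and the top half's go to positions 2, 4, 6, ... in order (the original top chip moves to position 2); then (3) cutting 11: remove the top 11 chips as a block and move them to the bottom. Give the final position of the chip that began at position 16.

Track the chip from position 16 forward through each operation:
  after op 1 (cut 11): 16 → 5
  after op 2 (in-shuffle): 5 → 10
  after op 3 (cut 11): 10 → 27

27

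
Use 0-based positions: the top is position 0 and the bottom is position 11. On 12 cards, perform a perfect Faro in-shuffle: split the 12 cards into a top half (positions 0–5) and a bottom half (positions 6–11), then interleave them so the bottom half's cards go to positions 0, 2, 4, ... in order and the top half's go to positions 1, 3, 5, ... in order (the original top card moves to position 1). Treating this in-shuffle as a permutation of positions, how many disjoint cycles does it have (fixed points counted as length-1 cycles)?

Trace each unvisited position around until it returns:
(0 1 3 7 2 5 ... len 12)
1 cycle in total.

1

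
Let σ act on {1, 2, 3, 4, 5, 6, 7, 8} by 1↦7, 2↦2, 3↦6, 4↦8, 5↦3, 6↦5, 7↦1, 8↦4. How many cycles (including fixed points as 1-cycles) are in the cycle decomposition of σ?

Cycle decomposition: (1 7) (2) (3 6 5) (4 8).
4 cycles.

4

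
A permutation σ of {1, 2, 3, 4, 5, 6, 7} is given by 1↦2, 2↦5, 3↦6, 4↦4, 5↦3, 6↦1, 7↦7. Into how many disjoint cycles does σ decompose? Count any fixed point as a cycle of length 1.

3

Cycle decomposition: (1 2 5 3 6) (4) (7).
3 cycles.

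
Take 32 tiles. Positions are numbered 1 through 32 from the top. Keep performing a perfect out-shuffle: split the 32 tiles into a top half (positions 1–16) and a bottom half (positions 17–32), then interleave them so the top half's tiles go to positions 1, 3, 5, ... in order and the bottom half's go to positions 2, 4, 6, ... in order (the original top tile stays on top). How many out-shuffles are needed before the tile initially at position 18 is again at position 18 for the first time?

5

Follow position 18 under repeated out-shuffles:
18 → 4 → 7 → 13 → 25 → 18
It first returns after 5 out-shuffles.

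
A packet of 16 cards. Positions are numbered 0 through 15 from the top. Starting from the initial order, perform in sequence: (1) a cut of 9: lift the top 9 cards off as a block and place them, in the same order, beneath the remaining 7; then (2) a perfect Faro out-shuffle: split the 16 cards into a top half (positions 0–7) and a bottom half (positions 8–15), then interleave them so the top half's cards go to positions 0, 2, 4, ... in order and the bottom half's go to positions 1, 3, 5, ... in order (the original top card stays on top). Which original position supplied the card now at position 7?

4

Undo the operations in reverse order, starting from position 7:
  undo op 2 (out-shuffle, from bottom half): 7 ← 11
  undo op 1 (cut 9): 11 ← 4
So the card at position 7 came from original position 4.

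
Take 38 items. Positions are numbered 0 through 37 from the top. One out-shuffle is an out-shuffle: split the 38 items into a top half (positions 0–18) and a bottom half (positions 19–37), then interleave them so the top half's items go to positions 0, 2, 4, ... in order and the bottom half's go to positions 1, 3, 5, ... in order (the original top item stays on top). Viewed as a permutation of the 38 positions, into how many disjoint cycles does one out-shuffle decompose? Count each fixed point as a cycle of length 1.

3

Trace each unvisited position around until it returns:
(0) (1 2 4 8 16 32 ... len 36) (37)
3 cycles in total.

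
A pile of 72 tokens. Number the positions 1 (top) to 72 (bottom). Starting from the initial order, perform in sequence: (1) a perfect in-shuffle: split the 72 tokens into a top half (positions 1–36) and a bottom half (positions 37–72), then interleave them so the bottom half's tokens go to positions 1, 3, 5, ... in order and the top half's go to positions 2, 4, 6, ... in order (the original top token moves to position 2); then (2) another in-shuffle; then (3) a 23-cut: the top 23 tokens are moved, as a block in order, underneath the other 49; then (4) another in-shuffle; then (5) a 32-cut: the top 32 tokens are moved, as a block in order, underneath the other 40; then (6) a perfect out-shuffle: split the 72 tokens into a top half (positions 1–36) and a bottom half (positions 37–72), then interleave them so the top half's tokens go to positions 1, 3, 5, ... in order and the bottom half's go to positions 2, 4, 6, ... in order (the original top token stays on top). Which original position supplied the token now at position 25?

39

Undo the operations in reverse order, starting from position 25:
  undo op 6 (out-shuffle, from top half): 25 ← 13
  undo op 5 (cut 32): 13 ← 45
  undo op 4 (in-shuffle, from bottom half): 45 ← 59
  undo op 3 (cut 23): 59 ← 10
  undo op 2 (in-shuffle, from top half): 10 ← 5
  undo op 1 (in-shuffle, from bottom half): 5 ← 39
So the token at position 25 came from original position 39.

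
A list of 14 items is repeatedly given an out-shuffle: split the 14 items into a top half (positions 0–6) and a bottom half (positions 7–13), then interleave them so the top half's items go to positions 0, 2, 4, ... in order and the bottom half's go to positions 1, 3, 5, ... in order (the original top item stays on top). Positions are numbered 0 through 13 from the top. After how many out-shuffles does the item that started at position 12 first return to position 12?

Follow position 12 under repeated out-shuffles:
12 → 11 → 9 → 5 → 10 → 7 → 1 → 2 → 4 → 8 → 3 → 6 → 12
It first returns after 12 out-shuffles.

12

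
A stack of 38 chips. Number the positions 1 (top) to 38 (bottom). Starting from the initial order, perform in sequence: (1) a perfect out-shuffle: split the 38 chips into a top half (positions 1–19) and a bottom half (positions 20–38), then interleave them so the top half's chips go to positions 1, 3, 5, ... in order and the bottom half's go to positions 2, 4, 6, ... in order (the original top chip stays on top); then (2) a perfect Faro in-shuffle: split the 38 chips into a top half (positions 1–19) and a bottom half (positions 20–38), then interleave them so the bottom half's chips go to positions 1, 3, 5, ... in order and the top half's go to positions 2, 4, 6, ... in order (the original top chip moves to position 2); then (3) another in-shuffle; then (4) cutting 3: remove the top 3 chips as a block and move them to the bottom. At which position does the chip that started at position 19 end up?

Track the chip from position 19 forward through each operation:
  after op 1 (out-shuffle): 19 → 37
  after op 2 (in-shuffle): 37 → 35
  after op 3 (in-shuffle): 35 → 31
  after op 4 (cut 3): 31 → 28

28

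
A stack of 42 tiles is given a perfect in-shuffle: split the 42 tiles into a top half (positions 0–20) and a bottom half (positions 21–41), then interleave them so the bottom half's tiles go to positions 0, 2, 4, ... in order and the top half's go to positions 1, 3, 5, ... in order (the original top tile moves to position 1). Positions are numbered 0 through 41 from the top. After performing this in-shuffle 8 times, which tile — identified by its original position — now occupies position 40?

0

Work backwards from position 40, undoing one in-shuffle at a time:
40 ← 41 ← 20 ← 31 ← 15 ← 7 ← 3 ← 1 ← 0
So the tile now at position 40 started at position 0.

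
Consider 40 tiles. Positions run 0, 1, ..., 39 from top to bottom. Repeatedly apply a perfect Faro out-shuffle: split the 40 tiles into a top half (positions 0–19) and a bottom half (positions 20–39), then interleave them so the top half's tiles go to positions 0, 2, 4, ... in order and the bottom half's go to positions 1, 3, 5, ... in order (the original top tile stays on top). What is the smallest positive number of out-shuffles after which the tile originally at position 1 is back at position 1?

12

Follow position 1 under repeated out-shuffles:
1 → 2 → 4 → 8 → 16 → 32 → 25 → 11 → 22 → 5 → 10 → 20 → 1
It first returns after 12 out-shuffles.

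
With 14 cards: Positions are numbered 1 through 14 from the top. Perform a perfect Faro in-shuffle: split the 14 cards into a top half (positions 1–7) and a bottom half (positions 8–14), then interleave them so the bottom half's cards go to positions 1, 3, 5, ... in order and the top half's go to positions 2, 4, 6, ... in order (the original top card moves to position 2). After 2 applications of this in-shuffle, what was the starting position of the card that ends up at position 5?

Work backwards from position 5, undoing one in-shuffle at a time:
5 ← 10 ← 5
So the card now at position 5 started at position 5.

5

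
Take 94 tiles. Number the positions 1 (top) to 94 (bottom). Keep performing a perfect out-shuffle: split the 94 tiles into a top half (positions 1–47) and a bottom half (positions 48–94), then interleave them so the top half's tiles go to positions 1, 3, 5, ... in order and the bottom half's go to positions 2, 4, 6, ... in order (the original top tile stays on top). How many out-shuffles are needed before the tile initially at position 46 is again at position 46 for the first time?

Follow position 46 under repeated out-shuffles:
46 → 91 → 88 → 82 → 70 → 46
It first returns after 5 out-shuffles.

5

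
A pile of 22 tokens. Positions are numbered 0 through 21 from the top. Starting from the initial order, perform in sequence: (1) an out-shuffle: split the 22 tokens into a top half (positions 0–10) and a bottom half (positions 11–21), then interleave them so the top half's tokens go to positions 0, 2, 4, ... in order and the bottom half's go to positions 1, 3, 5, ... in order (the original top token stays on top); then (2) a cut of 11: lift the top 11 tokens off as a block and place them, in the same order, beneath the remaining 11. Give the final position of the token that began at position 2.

Track the token from position 2 forward through each operation:
  after op 1 (out-shuffle): 2 → 4
  after op 2 (cut 11): 4 → 15

15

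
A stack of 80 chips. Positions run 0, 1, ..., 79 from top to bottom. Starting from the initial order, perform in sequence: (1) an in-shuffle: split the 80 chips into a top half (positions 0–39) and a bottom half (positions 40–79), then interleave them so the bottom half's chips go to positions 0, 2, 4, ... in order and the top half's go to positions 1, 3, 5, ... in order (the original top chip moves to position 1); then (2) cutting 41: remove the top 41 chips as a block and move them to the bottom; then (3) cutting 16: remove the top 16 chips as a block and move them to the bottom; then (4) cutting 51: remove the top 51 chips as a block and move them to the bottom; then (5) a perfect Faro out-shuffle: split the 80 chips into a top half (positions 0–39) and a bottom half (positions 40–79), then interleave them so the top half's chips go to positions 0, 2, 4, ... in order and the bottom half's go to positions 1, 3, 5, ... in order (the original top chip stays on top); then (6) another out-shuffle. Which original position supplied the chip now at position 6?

Undo the operations in reverse order, starting from position 6:
  undo op 6 (out-shuffle, from top half): 6 ← 3
  undo op 5 (out-shuffle, from bottom half): 3 ← 41
  undo op 4 (cut 51): 41 ← 12
  undo op 3 (cut 16): 12 ← 28
  undo op 2 (cut 41): 28 ← 69
  undo op 1 (in-shuffle, from top half): 69 ← 34
So the chip at position 6 came from original position 34.

34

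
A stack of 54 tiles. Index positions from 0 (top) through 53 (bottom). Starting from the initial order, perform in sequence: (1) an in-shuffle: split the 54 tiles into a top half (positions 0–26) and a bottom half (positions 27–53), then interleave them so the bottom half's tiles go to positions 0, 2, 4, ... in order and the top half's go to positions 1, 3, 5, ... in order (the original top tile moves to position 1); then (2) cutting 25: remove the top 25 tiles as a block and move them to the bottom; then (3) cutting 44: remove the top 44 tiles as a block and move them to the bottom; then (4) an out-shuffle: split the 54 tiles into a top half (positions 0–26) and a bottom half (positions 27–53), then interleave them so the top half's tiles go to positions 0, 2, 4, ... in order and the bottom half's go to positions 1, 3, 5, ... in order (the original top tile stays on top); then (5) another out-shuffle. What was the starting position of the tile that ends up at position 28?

Undo the operations in reverse order, starting from position 28:
  undo op 5 (out-shuffle, from top half): 28 ← 14
  undo op 4 (out-shuffle, from top half): 14 ← 7
  undo op 3 (cut 44): 7 ← 51
  undo op 2 (cut 25): 51 ← 22
  undo op 1 (in-shuffle, from bottom half): 22 ← 38
So the tile at position 28 came from original position 38.

38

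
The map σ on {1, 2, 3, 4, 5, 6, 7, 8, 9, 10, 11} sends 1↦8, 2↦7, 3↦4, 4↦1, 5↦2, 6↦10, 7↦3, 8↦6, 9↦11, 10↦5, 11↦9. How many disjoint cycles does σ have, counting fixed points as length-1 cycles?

2

Cycle decomposition: (1 8 6 10 5 2 7 3 4) (9 11).
2 cycles.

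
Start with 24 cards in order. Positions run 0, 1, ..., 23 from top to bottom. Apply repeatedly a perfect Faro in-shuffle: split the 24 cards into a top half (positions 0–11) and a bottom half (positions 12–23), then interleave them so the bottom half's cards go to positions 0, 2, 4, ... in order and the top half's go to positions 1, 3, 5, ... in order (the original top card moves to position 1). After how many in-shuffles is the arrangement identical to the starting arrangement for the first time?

The in-shuffle permutes the 24 positions with cycle lengths [4, 20].
Every card is home exactly when every cycle has completed a whole number of laps, i.e. after lcm(4, 20) = 20 in-shuffles.

20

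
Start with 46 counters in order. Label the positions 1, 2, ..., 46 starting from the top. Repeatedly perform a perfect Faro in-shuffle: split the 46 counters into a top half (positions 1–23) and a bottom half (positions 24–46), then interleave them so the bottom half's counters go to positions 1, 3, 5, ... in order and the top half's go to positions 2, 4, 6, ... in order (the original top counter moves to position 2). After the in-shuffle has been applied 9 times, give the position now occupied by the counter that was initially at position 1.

Track the counter's position through each in-shuffle:
1 → 2 → 4 → 8 → 16 → 32 → 17 → 34 → 21 → 42

42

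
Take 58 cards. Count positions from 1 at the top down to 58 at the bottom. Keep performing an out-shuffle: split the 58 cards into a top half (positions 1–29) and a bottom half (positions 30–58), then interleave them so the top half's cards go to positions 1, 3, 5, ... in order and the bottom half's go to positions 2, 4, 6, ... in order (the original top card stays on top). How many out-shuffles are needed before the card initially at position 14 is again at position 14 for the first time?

18

Follow position 14 under repeated out-shuffles:
14 → 27 → 53 → 48 → 38 → 18 → 35 → 12 → 23 → 45 → 32 → 6 → 11 → 21 → 41 → 24 → 47 → 36 → 14
It first returns after 18 out-shuffles.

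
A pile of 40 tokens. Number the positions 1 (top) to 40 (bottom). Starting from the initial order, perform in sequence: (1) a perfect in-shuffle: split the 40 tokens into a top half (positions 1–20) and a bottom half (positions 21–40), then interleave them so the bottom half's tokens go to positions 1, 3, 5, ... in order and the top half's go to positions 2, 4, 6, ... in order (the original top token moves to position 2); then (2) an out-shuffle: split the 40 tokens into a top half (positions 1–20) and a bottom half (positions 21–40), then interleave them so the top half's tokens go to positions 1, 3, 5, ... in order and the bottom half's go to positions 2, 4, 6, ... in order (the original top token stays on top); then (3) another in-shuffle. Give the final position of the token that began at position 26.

1

Track the token from position 26 forward through each operation:
  after op 1 (in-shuffle): 26 → 11
  after op 2 (out-shuffle): 11 → 21
  after op 3 (in-shuffle): 21 → 1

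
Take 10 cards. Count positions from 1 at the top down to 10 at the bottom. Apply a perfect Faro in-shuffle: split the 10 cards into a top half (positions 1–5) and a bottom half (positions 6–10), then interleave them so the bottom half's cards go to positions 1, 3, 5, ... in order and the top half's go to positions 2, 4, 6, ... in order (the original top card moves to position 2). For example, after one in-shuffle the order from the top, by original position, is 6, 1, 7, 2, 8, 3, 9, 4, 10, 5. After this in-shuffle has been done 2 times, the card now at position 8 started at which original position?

2

Work backwards from position 8, undoing one in-shuffle at a time:
8 ← 4 ← 2
So the card now at position 8 started at position 2.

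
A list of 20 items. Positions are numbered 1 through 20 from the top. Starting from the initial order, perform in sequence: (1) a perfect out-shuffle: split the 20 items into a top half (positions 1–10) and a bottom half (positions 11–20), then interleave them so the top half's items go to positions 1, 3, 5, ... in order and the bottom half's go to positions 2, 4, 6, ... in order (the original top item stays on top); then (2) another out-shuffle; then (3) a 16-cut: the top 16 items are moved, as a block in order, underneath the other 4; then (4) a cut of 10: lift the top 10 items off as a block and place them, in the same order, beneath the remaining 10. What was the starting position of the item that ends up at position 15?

Undo the operations in reverse order, starting from position 15:
  undo op 4 (cut 10): 15 ← 5
  undo op 3 (cut 16): 5 ← 1
  undo op 2 (out-shuffle, from top half): 1 ← 1
  undo op 1 (out-shuffle, from top half): 1 ← 1
So the item at position 15 came from original position 1.

1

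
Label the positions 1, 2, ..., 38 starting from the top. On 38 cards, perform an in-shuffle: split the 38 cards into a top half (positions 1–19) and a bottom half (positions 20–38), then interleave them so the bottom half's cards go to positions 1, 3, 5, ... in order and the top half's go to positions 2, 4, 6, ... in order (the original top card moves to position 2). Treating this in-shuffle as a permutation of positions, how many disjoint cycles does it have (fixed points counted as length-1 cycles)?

Trace each unvisited position around until it returns:
(1 2 4 8 16 32 ... len 12) (3 6 12 24 9 18 ... len 12) (7 14 28 17 34 29 ... len 12) (13 26)
4 cycles in total.

4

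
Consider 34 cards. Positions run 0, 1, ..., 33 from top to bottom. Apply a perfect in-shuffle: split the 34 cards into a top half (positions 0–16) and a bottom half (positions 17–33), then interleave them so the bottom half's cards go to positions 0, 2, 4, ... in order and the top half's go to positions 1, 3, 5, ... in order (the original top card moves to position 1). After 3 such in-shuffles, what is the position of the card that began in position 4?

4

Track the card's position through each in-shuffle:
4 → 9 → 19 → 4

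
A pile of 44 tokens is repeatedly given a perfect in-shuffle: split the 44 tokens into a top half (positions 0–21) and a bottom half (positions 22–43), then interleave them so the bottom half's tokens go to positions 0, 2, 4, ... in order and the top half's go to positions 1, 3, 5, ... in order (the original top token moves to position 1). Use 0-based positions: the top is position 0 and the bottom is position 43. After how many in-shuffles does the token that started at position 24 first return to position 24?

Follow position 24 under repeated in-shuffles:
24 → 4 → 9 → 19 → 39 → 34 → 24
It first returns after 6 in-shuffles.

6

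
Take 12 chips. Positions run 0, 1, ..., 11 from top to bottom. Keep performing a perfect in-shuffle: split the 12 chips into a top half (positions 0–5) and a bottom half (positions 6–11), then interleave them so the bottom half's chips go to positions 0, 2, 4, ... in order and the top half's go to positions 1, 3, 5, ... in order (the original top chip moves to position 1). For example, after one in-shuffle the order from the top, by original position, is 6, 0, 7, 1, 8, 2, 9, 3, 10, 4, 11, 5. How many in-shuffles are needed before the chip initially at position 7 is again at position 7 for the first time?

12

Follow position 7 under repeated in-shuffles:
7 → 2 → 5 → 11 → 10 → 8 → 4 → 9 → 6 → 0 → 1 → 3 → 7
It first returns after 12 in-shuffles.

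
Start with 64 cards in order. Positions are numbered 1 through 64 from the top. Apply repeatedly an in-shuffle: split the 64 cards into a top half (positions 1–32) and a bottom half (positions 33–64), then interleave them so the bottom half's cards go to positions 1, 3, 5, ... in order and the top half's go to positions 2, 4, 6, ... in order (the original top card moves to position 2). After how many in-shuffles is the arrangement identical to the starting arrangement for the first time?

12

The in-shuffle permutes the 64 positions with cycle lengths [4, 12, 12, 12, 12, 12].
Every card is home exactly when every cycle has completed a whole number of laps, i.e. after lcm(4, 12) = 12 in-shuffles.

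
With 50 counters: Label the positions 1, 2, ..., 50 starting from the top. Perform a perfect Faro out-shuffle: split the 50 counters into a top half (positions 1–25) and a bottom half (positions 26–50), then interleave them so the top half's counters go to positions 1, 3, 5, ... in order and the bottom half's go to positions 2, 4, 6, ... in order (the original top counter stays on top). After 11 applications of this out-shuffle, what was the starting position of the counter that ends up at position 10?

5

Work backwards from position 10, undoing one out-shuffle at a time:
10 ← 30 ← 40 ← 45 ← 23 ← 12 ← 31 ← 16 ← 33 ← 17 ← 9 ← 5
So the counter now at position 10 started at position 5.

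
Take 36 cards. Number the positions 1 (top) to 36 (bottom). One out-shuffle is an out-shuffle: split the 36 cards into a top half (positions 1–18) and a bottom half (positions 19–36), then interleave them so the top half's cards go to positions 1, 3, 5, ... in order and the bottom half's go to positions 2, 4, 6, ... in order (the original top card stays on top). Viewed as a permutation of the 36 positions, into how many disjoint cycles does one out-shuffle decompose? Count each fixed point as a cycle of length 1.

7

Trace each unvisited position around until it returns:
(1) (2 3 5 9 17 33 ... len 12) (4 7 13 25 14 27 ... len 12) (6 11 21) (8 15 29 22) (16 31 26) (36)
7 cycles in total.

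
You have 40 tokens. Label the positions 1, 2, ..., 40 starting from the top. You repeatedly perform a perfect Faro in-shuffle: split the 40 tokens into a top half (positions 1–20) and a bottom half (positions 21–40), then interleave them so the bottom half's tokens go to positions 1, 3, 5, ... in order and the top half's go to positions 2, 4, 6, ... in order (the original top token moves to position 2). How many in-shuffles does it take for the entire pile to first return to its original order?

20

The in-shuffle permutes the 40 positions with cycle lengths [20, 20].
Every token is home exactly when every cycle has completed a whole number of laps, i.e. after lcm(20) = 20 in-shuffles.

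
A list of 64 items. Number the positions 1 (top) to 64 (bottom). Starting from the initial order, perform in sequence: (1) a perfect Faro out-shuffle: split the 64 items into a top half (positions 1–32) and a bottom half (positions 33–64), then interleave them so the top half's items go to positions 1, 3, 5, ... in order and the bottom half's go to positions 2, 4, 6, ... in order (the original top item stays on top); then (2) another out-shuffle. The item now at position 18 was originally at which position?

21

Undo the operations in reverse order, starting from position 18:
  undo op 2 (out-shuffle, from bottom half): 18 ← 41
  undo op 1 (out-shuffle, from top half): 41 ← 21
So the item at position 18 came from original position 21.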